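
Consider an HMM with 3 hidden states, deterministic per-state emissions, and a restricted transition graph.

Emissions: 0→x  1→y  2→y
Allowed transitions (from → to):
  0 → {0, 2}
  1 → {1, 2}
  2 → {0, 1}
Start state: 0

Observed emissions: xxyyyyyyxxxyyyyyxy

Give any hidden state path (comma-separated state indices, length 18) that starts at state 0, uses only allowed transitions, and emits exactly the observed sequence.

  pos 0: x in {0}, choose 0; start
  pos 1: x in {0}, choose 0; 0->0 ok
  pos 2: y in {1,2}, choose 2; 0->2 ok
  pos 3: y in {1,2}, choose 1; 2->1 ok
  pos 4: y in {1,2}, choose 1; 1->1 ok
  pos 5: y in {1,2}, choose 2; 1->2 ok
  pos 6: y in {1,2}, choose 1; 2->1 ok
  pos 7: y in {1,2}, choose 2; 1->2 ok
  pos 8: x in {0}, choose 0; 2->0 ok
  pos 9: x in {0}, choose 0; 0->0 ok
  pos 10: x in {0}, choose 0; 0->0 ok
  pos 11: y in {1,2}, choose 2; 0->2 ok
  pos 12: y in {1,2}, choose 1; 2->1 ok
  pos 13: y in {1,2}, choose 1; 1->1 ok
  pos 14: y in {1,2}, choose 1; 1->1 ok
  pos 15: y in {1,2}, choose 2; 1->2 ok
  pos 16: x in {0}, choose 0; 2->0 ok
  pos 17: y in {1,2}, choose 2; 0->2 ok

0,0,2,1,1,2,1,2,0,0,0,2,1,1,1,2,0,2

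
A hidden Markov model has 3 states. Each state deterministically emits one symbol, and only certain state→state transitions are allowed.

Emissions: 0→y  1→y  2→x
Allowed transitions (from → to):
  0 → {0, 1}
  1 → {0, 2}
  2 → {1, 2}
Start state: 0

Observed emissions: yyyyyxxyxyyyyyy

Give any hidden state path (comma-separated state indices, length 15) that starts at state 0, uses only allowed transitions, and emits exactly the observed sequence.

  t0 'y' -> {0,1}, take 0 (start)
  t1 'y' -> {0,1}, take 1 (0->1 ok)
  t2 'y' -> {0,1}, take 0 (1->0 ok)
  t3 'y' -> {0,1}, take 0 (0->0 ok)
  t4 'y' -> {0,1}, take 1 (0->1 ok)
  t5 'x' -> {2}, take 2 (1->2 ok)
  t6 'x' -> {2}, take 2 (2->2 ok)
  t7 'y' -> {0,1}, take 1 (2->1 ok)
  t8 'x' -> {2}, take 2 (1->2 ok)
  t9 'y' -> {0,1}, take 1 (2->1 ok)
  t10 'y' -> {0,1}, take 0 (1->0 ok)
  t11 'y' -> {0,1}, take 1 (0->1 ok)
  t12 'y' -> {0,1}, take 0 (1->0 ok)
  t13 'y' -> {0,1}, take 1 (0->1 ok)
  t14 'y' -> {0,1}, take 0 (1->0 ok)

0,1,0,0,1,2,2,1,2,1,0,1,0,1,0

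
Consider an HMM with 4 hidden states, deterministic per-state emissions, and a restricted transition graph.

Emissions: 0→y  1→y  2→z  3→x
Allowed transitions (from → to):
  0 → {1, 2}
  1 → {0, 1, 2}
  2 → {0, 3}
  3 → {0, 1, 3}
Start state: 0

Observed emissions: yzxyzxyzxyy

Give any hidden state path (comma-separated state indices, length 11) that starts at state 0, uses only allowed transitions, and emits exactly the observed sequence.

0,2,3,0,2,3,1,2,3,0,1

  0: obs=y cand={0,1} pick 0 [start]
  1: obs=z cand={2} pick 2 [0->2 ok]
  2: obs=x cand={3} pick 3 [2->3 ok]
  3: obs=y cand={0,1} pick 0 [3->0 ok]
  4: obs=z cand={2} pick 2 [0->2 ok]
  5: obs=x cand={3} pick 3 [2->3 ok]
  6: obs=y cand={0,1} pick 1 [3->1 ok]
  7: obs=z cand={2} pick 2 [1->2 ok]
  8: obs=x cand={3} pick 3 [2->3 ok]
  9: obs=y cand={0,1} pick 0 [3->0 ok]
  10: obs=y cand={0,1} pick 1 [0->1 ok]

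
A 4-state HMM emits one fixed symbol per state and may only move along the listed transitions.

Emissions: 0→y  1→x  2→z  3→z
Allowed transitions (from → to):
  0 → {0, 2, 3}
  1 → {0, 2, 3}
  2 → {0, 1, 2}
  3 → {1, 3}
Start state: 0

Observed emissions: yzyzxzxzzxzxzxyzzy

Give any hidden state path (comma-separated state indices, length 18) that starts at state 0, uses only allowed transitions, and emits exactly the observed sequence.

  t0 'y' -> {0}, take 0 (start)
  t1 'z' -> {2,3}, take 2 (0->2 ok)
  t2 'y' -> {0}, take 0 (2->0 ok)
  t3 'z' -> {2,3}, take 2 (0->2 ok)
  t4 'x' -> {1}, take 1 (2->1 ok)
  t5 'z' -> {2,3}, take 3 (1->3 ok)
  t6 'x' -> {1}, take 1 (3->1 ok)
  t7 'z' -> {2,3}, take 3 (1->3 ok)
  t8 'z' -> {2,3}, take 3 (3->3 ok)
  t9 'x' -> {1}, take 1 (3->1 ok)
  t10 'z' -> {2,3}, take 2 (1->2 ok)
  t11 'x' -> {1}, take 1 (2->1 ok)
  t12 'z' -> {2,3}, take 2 (1->2 ok)
  t13 'x' -> {1}, take 1 (2->1 ok)
  t14 'y' -> {0}, take 0 (1->0 ok)
  t15 'z' -> {2,3}, take 2 (0->2 ok)
  t16 'z' -> {2,3}, take 2 (2->2 ok)
  t17 'y' -> {0}, take 0 (2->0 ok)

0,2,0,2,1,3,1,3,3,1,2,1,2,1,0,2,2,0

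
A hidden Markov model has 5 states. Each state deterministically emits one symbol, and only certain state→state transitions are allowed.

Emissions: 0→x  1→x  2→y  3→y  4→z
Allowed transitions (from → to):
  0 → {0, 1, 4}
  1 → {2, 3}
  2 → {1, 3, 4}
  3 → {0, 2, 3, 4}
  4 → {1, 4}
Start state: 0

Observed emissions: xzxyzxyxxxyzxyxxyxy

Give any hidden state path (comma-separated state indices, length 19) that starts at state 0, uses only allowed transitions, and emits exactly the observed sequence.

  t0 'x' -> {0,1}, take 0 (start)
  t1 'z' -> {4}, take 4 (0->4 ok)
  t2 'x' -> {0,1}, take 1 (4->1 ok)
  t3 'y' -> {2,3}, take 2 (1->2 ok)
  t4 'z' -> {4}, take 4 (2->4 ok)
  t5 'x' -> {0,1}, take 1 (4->1 ok)
  t6 'y' -> {2,3}, take 3 (1->3 ok)
  t7 'x' -> {0,1}, take 0 (3->0 ok)
  t8 'x' -> {0,1}, take 0 (0->0 ok)
  t9 'x' -> {0,1}, take 1 (0->1 ok)
  t10 'y' -> {2,3}, take 2 (1->2 ok)
  t11 'z' -> {4}, take 4 (2->4 ok)
  t12 'x' -> {0,1}, take 1 (4->1 ok)
  t13 'y' -> {2,3}, take 3 (1->3 ok)
  t14 'x' -> {0,1}, take 0 (3->0 ok)
  t15 'x' -> {0,1}, take 1 (0->1 ok)
  t16 'y' -> {2,3}, take 2 (1->2 ok)
  t17 'x' -> {0,1}, take 1 (2->1 ok)
  t18 'y' -> {2,3}, take 2 (1->2 ok)

0,4,1,2,4,1,3,0,0,1,2,4,1,3,0,1,2,1,2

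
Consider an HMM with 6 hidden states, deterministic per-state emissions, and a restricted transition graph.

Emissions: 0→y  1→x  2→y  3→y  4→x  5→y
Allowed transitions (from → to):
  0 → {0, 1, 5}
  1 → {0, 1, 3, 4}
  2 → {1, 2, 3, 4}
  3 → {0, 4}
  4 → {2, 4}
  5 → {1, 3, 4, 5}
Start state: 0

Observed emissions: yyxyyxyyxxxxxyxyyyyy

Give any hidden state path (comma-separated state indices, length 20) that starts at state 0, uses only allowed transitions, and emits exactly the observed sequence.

0,0,1,0,0,1,3,0,1,1,4,4,4,2,1,0,0,0,5,3

  [0] y  {0,2,3,5}  => 0  start
  [1] y  {0,2,3,5}  => 0  0->0 ok
  [2] x  {1,4}  => 1  0->1 ok
  [3] y  {0,2,3,5}  => 0  1->0 ok
  [4] y  {0,2,3,5}  => 0  0->0 ok
  [5] x  {1,4}  => 1  0->1 ok
  [6] y  {0,2,3,5}  => 3  1->3 ok
  [7] y  {0,2,3,5}  => 0  3->0 ok
  [8] x  {1,4}  => 1  0->1 ok
  [9] x  {1,4}  => 1  1->1 ok
  [10] x  {1,4}  => 4  1->4 ok
  [11] x  {1,4}  => 4  4->4 ok
  [12] x  {1,4}  => 4  4->4 ok
  [13] y  {0,2,3,5}  => 2  4->2 ok
  [14] x  {1,4}  => 1  2->1 ok
  [15] y  {0,2,3,5}  => 0  1->0 ok
  [16] y  {0,2,3,5}  => 0  0->0 ok
  [17] y  {0,2,3,5}  => 0  0->0 ok
  [18] y  {0,2,3,5}  => 5  0->5 ok
  [19] y  {0,2,3,5}  => 3  5->3 ok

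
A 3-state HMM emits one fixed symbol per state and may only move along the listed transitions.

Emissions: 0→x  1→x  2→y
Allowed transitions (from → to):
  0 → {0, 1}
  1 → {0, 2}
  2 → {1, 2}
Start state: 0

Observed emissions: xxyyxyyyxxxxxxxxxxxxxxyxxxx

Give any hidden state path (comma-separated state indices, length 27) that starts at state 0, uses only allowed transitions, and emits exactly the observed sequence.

0,1,2,2,1,2,2,2,1,0,0,1,0,1,0,1,0,0,0,0,0,1,2,1,0,1,0

  0: obs=x cand={0,1} pick 0 [start]
  1: obs=x cand={0,1} pick 1 [0->1 ok]
  2: obs=y cand={2} pick 2 [1->2 ok]
  3: obs=y cand={2} pick 2 [2->2 ok]
  4: obs=x cand={0,1} pick 1 [2->1 ok]
  5: obs=y cand={2} pick 2 [1->2 ok]
  6: obs=y cand={2} pick 2 [2->2 ok]
  7: obs=y cand={2} pick 2 [2->2 ok]
  8: obs=x cand={0,1} pick 1 [2->1 ok]
  9: obs=x cand={0,1} pick 0 [1->0 ok]
  10: obs=x cand={0,1} pick 0 [0->0 ok]
  11: obs=x cand={0,1} pick 1 [0->1 ok]
  12: obs=x cand={0,1} pick 0 [1->0 ok]
  13: obs=x cand={0,1} pick 1 [0->1 ok]
  14: obs=x cand={0,1} pick 0 [1->0 ok]
  15: obs=x cand={0,1} pick 1 [0->1 ok]
  16: obs=x cand={0,1} pick 0 [1->0 ok]
  17: obs=x cand={0,1} pick 0 [0->0 ok]
  18: obs=x cand={0,1} pick 0 [0->0 ok]
  19: obs=x cand={0,1} pick 0 [0->0 ok]
  20: obs=x cand={0,1} pick 0 [0->0 ok]
  21: obs=x cand={0,1} pick 1 [0->1 ok]
  22: obs=y cand={2} pick 2 [1->2 ok]
  23: obs=x cand={0,1} pick 1 [2->1 ok]
  24: obs=x cand={0,1} pick 0 [1->0 ok]
  25: obs=x cand={0,1} pick 1 [0->1 ok]
  26: obs=x cand={0,1} pick 0 [1->0 ok]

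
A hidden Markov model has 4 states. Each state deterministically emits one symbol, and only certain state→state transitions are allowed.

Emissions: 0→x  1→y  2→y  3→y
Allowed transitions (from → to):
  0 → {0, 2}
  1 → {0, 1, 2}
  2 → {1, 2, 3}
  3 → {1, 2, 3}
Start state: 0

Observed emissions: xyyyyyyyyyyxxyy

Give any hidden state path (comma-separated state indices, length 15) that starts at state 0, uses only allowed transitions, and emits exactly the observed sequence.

0,2,1,1,1,1,2,3,2,1,1,0,0,2,2

  t0 'x' -> {0}, take 0 (start)
  t1 'y' -> {1,2,3}, take 2 (0->2 ok)
  t2 'y' -> {1,2,3}, take 1 (2->1 ok)
  t3 'y' -> {1,2,3}, take 1 (1->1 ok)
  t4 'y' -> {1,2,3}, take 1 (1->1 ok)
  t5 'y' -> {1,2,3}, take 1 (1->1 ok)
  t6 'y' -> {1,2,3}, take 2 (1->2 ok)
  t7 'y' -> {1,2,3}, take 3 (2->3 ok)
  t8 'y' -> {1,2,3}, take 2 (3->2 ok)
  t9 'y' -> {1,2,3}, take 1 (2->1 ok)
  t10 'y' -> {1,2,3}, take 1 (1->1 ok)
  t11 'x' -> {0}, take 0 (1->0 ok)
  t12 'x' -> {0}, take 0 (0->0 ok)
  t13 'y' -> {1,2,3}, take 2 (0->2 ok)
  t14 'y' -> {1,2,3}, take 2 (2->2 ok)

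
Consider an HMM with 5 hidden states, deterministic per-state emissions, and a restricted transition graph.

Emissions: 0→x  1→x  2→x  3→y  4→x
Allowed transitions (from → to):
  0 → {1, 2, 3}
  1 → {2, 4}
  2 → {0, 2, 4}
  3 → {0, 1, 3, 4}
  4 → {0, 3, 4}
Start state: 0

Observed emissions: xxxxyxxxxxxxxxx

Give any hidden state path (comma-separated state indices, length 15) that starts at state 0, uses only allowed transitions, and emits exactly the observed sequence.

0,2,4,4,3,1,4,0,1,2,2,2,4,4,4

  t0 'x' -> {0,1,2,4}, take 0 (start)
  t1 'x' -> {0,1,2,4}, take 2 (0->2 ok)
  t2 'x' -> {0,1,2,4}, take 4 (2->4 ok)
  t3 'x' -> {0,1,2,4}, take 4 (4->4 ok)
  t4 'y' -> {3}, take 3 (4->3 ok)
  t5 'x' -> {0,1,2,4}, take 1 (3->1 ok)
  t6 'x' -> {0,1,2,4}, take 4 (1->4 ok)
  t7 'x' -> {0,1,2,4}, take 0 (4->0 ok)
  t8 'x' -> {0,1,2,4}, take 1 (0->1 ok)
  t9 'x' -> {0,1,2,4}, take 2 (1->2 ok)
  t10 'x' -> {0,1,2,4}, take 2 (2->2 ok)
  t11 'x' -> {0,1,2,4}, take 2 (2->2 ok)
  t12 'x' -> {0,1,2,4}, take 4 (2->4 ok)
  t13 'x' -> {0,1,2,4}, take 4 (4->4 ok)
  t14 'x' -> {0,1,2,4}, take 4 (4->4 ok)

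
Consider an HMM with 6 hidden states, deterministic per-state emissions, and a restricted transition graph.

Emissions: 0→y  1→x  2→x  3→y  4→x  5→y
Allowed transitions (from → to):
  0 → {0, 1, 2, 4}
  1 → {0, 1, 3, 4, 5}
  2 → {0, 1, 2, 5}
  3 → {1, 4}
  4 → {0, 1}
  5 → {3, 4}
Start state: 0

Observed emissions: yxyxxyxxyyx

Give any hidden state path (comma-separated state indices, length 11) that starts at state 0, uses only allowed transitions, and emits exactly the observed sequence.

0,1,3,1,4,0,4,1,5,3,1

  pos 0: y in {0,3,5}, choose 0; start
  pos 1: x in {1,2,4}, choose 1; 0->1 ok
  pos 2: y in {0,3,5}, choose 3; 1->3 ok
  pos 3: x in {1,2,4}, choose 1; 3->1 ok
  pos 4: x in {1,2,4}, choose 4; 1->4 ok
  pos 5: y in {0,3,5}, choose 0; 4->0 ok
  pos 6: x in {1,2,4}, choose 4; 0->4 ok
  pos 7: x in {1,2,4}, choose 1; 4->1 ok
  pos 8: y in {0,3,5}, choose 5; 1->5 ok
  pos 9: y in {0,3,5}, choose 3; 5->3 ok
  pos 10: x in {1,2,4}, choose 1; 3->1 ok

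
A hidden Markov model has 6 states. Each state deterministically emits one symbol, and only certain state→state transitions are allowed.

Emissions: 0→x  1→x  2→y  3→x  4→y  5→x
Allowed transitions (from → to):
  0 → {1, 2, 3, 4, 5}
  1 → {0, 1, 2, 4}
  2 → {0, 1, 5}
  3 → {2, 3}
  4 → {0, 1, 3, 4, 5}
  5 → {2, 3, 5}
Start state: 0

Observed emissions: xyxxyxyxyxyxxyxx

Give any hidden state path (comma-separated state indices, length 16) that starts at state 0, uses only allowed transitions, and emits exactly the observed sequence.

0,2,5,3,2,1,2,5,2,0,2,0,5,2,5,3

  pos 0: x in {0,1,3,5}, choose 0; start
  pos 1: y in {2,4}, choose 2; 0->2 ok
  pos 2: x in {0,1,3,5}, choose 5; 2->5 ok
  pos 3: x in {0,1,3,5}, choose 3; 5->3 ok
  pos 4: y in {2,4}, choose 2; 3->2 ok
  pos 5: x in {0,1,3,5}, choose 1; 2->1 ok
  pos 6: y in {2,4}, choose 2; 1->2 ok
  pos 7: x in {0,1,3,5}, choose 5; 2->5 ok
  pos 8: y in {2,4}, choose 2; 5->2 ok
  pos 9: x in {0,1,3,5}, choose 0; 2->0 ok
  pos 10: y in {2,4}, choose 2; 0->2 ok
  pos 11: x in {0,1,3,5}, choose 0; 2->0 ok
  pos 12: x in {0,1,3,5}, choose 5; 0->5 ok
  pos 13: y in {2,4}, choose 2; 5->2 ok
  pos 14: x in {0,1,3,5}, choose 5; 2->5 ok
  pos 15: x in {0,1,3,5}, choose 3; 5->3 ok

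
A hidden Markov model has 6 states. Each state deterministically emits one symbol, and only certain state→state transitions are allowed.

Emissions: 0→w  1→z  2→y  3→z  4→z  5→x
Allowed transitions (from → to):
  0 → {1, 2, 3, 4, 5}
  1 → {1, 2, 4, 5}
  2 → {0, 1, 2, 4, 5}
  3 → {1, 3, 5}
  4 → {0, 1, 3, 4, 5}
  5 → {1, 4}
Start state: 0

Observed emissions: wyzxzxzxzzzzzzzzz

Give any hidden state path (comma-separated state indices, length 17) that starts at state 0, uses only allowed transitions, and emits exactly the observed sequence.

  t0 'w' -> {0}, take 0 (start)
  t1 'y' -> {2}, take 2 (0->2 ok)
  t2 'z' -> {1,3,4}, take 1 (2->1 ok)
  t3 'x' -> {5}, take 5 (1->5 ok)
  t4 'z' -> {1,3,4}, take 4 (5->4 ok)
  t5 'x' -> {5}, take 5 (4->5 ok)
  t6 'z' -> {1,3,4}, take 1 (5->1 ok)
  t7 'x' -> {5}, take 5 (1->5 ok)
  t8 'z' -> {1,3,4}, take 1 (5->1 ok)
  t9 'z' -> {1,3,4}, take 1 (1->1 ok)
  t10 'z' -> {1,3,4}, take 4 (1->4 ok)
  t11 'z' -> {1,3,4}, take 3 (4->3 ok)
  t12 'z' -> {1,3,4}, take 1 (3->1 ok)
  t13 'z' -> {1,3,4}, take 4 (1->4 ok)
  t14 'z' -> {1,3,4}, take 4 (4->4 ok)
  t15 'z' -> {1,3,4}, take 3 (4->3 ok)
  t16 'z' -> {1,3,4}, take 1 (3->1 ok)

0,2,1,5,4,5,1,5,1,1,4,3,1,4,4,3,1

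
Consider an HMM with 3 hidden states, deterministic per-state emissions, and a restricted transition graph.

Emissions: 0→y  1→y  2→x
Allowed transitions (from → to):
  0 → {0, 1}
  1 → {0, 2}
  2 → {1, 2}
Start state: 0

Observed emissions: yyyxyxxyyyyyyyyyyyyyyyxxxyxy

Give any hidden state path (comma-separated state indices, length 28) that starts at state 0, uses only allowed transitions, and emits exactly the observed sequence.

  0: obs=y cand={0,1} pick 0 [start]
  1: obs=y cand={0,1} pick 0 [0->0 ok]
  2: obs=y cand={0,1} pick 1 [0->1 ok]
  3: obs=x cand={2} pick 2 [1->2 ok]
  4: obs=y cand={0,1} pick 1 [2->1 ok]
  5: obs=x cand={2} pick 2 [1->2 ok]
  6: obs=x cand={2} pick 2 [2->2 ok]
  7: obs=y cand={0,1} pick 1 [2->1 ok]
  8: obs=y cand={0,1} pick 0 [1->0 ok]
  9: obs=y cand={0,1} pick 0 [0->0 ok]
  10: obs=y cand={0,1} pick 0 [0->0 ok]
  11: obs=y cand={0,1} pick 0 [0->0 ok]
  12: obs=y cand={0,1} pick 0 [0->0 ok]
  13: obs=y cand={0,1} pick 0 [0->0 ok]
  14: obs=y cand={0,1} pick 1 [0->1 ok]
  15: obs=y cand={0,1} pick 0 [1->0 ok]
  16: obs=y cand={0,1} pick 0 [0->0 ok]
  17: obs=y cand={0,1} pick 0 [0->0 ok]
  18: obs=y cand={0,1} pick 1 [0->1 ok]
  19: obs=y cand={0,1} pick 0 [1->0 ok]
  20: obs=y cand={0,1} pick 0 [0->0 ok]
  21: obs=y cand={0,1} pick 1 [0->1 ok]
  22: obs=x cand={2} pick 2 [1->2 ok]
  23: obs=x cand={2} pick 2 [2->2 ok]
  24: obs=x cand={2} pick 2 [2->2 ok]
  25: obs=y cand={0,1} pick 1 [2->1 ok]
  26: obs=x cand={2} pick 2 [1->2 ok]
  27: obs=y cand={0,1} pick 1 [2->1 ok]

0,0,1,2,1,2,2,1,0,0,0,0,0,0,1,0,0,0,1,0,0,1,2,2,2,1,2,1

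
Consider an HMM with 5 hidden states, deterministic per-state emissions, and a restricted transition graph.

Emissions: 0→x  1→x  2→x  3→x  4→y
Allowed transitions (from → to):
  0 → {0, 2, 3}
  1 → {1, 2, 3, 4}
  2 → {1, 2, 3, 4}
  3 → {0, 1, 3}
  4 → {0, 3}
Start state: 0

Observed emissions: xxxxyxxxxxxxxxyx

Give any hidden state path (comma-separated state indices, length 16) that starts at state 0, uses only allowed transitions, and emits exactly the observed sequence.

  0: obs=x cand={0,1,2,3} pick 0 [start]
  1: obs=x cand={0,1,2,3} pick 0 [0->0 ok]
  2: obs=x cand={0,1,2,3} pick 2 [0->2 ok]
  3: obs=x cand={0,1,2,3} pick 1 [2->1 ok]
  4: obs=y cand={4} pick 4 [1->4 ok]
  5: obs=x cand={0,1,2,3} pick 0 [4->0 ok]
  6: obs=x cand={0,1,2,3} pick 0 [0->0 ok]
  7: obs=x cand={0,1,2,3} pick 3 [0->3 ok]
  8: obs=x cand={0,1,2,3} pick 3 [3->3 ok]
  9: obs=x cand={0,1,2,3} pick 1 [3->1 ok]
  10: obs=x cand={0,1,2,3} pick 2 [1->2 ok]
  11: obs=x cand={0,1,2,3} pick 1 [2->1 ok]
  12: obs=x cand={0,1,2,3} pick 2 [1->2 ok]
  13: obs=x cand={0,1,2,3} pick 2 [2->2 ok]
  14: obs=y cand={4} pick 4 [2->4 ok]
  15: obs=x cand={0,1,2,3} pick 0 [4->0 ok]

0,0,2,1,4,0,0,3,3,1,2,1,2,2,4,0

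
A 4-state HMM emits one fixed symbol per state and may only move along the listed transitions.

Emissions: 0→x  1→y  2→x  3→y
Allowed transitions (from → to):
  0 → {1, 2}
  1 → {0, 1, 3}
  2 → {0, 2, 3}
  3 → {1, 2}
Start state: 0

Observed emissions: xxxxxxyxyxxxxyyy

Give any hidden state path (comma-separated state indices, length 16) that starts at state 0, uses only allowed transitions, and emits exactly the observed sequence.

0,2,2,0,2,2,3,2,3,2,0,2,0,1,1,1

  pos 0: x in {0,2}, choose 0; start
  pos 1: x in {0,2}, choose 2; 0->2 ok
  pos 2: x in {0,2}, choose 2; 2->2 ok
  pos 3: x in {0,2}, choose 0; 2->0 ok
  pos 4: x in {0,2}, choose 2; 0->2 ok
  pos 5: x in {0,2}, choose 2; 2->2 ok
  pos 6: y in {1,3}, choose 3; 2->3 ok
  pos 7: x in {0,2}, choose 2; 3->2 ok
  pos 8: y in {1,3}, choose 3; 2->3 ok
  pos 9: x in {0,2}, choose 2; 3->2 ok
  pos 10: x in {0,2}, choose 0; 2->0 ok
  pos 11: x in {0,2}, choose 2; 0->2 ok
  pos 12: x in {0,2}, choose 0; 2->0 ok
  pos 13: y in {1,3}, choose 1; 0->1 ok
  pos 14: y in {1,3}, choose 1; 1->1 ok
  pos 15: y in {1,3}, choose 1; 1->1 ok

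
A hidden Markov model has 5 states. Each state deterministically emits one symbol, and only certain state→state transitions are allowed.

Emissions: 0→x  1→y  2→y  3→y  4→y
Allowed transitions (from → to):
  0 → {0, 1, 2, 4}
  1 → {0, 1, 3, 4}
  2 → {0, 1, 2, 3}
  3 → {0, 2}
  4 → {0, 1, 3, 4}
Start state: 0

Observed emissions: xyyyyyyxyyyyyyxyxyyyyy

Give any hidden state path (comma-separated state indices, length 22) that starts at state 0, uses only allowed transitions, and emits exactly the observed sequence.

0,1,1,4,1,3,2,0,1,4,1,3,2,3,0,2,0,4,4,3,2,1

  0: obs=x cand={0} pick 0 [start]
  1: obs=y cand={1,2,3,4} pick 1 [0->1 ok]
  2: obs=y cand={1,2,3,4} pick 1 [1->1 ok]
  3: obs=y cand={1,2,3,4} pick 4 [1->4 ok]
  4: obs=y cand={1,2,3,4} pick 1 [4->1 ok]
  5: obs=y cand={1,2,3,4} pick 3 [1->3 ok]
  6: obs=y cand={1,2,3,4} pick 2 [3->2 ok]
  7: obs=x cand={0} pick 0 [2->0 ok]
  8: obs=y cand={1,2,3,4} pick 1 [0->1 ok]
  9: obs=y cand={1,2,3,4} pick 4 [1->4 ok]
  10: obs=y cand={1,2,3,4} pick 1 [4->1 ok]
  11: obs=y cand={1,2,3,4} pick 3 [1->3 ok]
  12: obs=y cand={1,2,3,4} pick 2 [3->2 ok]
  13: obs=y cand={1,2,3,4} pick 3 [2->3 ok]
  14: obs=x cand={0} pick 0 [3->0 ok]
  15: obs=y cand={1,2,3,4} pick 2 [0->2 ok]
  16: obs=x cand={0} pick 0 [2->0 ok]
  17: obs=y cand={1,2,3,4} pick 4 [0->4 ok]
  18: obs=y cand={1,2,3,4} pick 4 [4->4 ok]
  19: obs=y cand={1,2,3,4} pick 3 [4->3 ok]
  20: obs=y cand={1,2,3,4} pick 2 [3->2 ok]
  21: obs=y cand={1,2,3,4} pick 1 [2->1 ok]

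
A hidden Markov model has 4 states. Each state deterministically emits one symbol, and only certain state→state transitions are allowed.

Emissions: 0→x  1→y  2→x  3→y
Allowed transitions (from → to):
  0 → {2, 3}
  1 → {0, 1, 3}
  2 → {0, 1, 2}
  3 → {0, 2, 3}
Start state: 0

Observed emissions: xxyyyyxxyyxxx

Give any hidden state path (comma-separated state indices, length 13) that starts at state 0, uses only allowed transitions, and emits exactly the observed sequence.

  [0] x  {0,2}  => 0  start
  [1] x  {0,2}  => 2  0->2 ok
  [2] y  {1,3}  => 1  2->1 ok
  [3] y  {1,3}  => 1  1->1 ok
  [4] y  {1,3}  => 1  1->1 ok
  [5] y  {1,3}  => 3  1->3 ok
  [6] x  {0,2}  => 2  3->2 ok
  [7] x  {0,2}  => 0  2->0 ok
  [8] y  {1,3}  => 3  0->3 ok
  [9] y  {1,3}  => 3  3->3 ok
  [10] x  {0,2}  => 0  3->0 ok
  [11] x  {0,2}  => 2  0->2 ok
  [12] x  {0,2}  => 0  2->0 ok

0,2,1,1,1,3,2,0,3,3,0,2,0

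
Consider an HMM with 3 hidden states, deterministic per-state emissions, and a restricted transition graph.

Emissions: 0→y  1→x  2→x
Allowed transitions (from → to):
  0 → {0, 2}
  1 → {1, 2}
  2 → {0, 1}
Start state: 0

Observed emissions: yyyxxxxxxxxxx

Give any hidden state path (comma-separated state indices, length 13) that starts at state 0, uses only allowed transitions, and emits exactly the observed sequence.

0,0,0,2,1,1,2,1,2,1,2,1,2

  0: obs=y cand={0} pick 0 [start]
  1: obs=y cand={0} pick 0 [0->0 ok]
  2: obs=y cand={0} pick 0 [0->0 ok]
  3: obs=x cand={1,2} pick 2 [0->2 ok]
  4: obs=x cand={1,2} pick 1 [2->1 ok]
  5: obs=x cand={1,2} pick 1 [1->1 ok]
  6: obs=x cand={1,2} pick 2 [1->2 ok]
  7: obs=x cand={1,2} pick 1 [2->1 ok]
  8: obs=x cand={1,2} pick 2 [1->2 ok]
  9: obs=x cand={1,2} pick 1 [2->1 ok]
  10: obs=x cand={1,2} pick 2 [1->2 ok]
  11: obs=x cand={1,2} pick 1 [2->1 ok]
  12: obs=x cand={1,2} pick 2 [1->2 ok]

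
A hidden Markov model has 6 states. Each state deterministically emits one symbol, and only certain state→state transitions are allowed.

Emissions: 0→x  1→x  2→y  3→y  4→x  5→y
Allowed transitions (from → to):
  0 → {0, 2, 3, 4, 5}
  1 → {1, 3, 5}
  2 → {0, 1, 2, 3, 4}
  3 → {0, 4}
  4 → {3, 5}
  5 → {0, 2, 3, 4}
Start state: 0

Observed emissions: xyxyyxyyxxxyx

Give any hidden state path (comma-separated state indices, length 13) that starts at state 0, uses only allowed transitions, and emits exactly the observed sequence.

0,3,0,2,3,4,5,3,0,0,4,3,0

  t0 'x' -> {0,1,4}, take 0 (start)
  t1 'y' -> {2,3,5}, take 3 (0->3 ok)
  t2 'x' -> {0,1,4}, take 0 (3->0 ok)
  t3 'y' -> {2,3,5}, take 2 (0->2 ok)
  t4 'y' -> {2,3,5}, take 3 (2->3 ok)
  t5 'x' -> {0,1,4}, take 4 (3->4 ok)
  t6 'y' -> {2,3,5}, take 5 (4->5 ok)
  t7 'y' -> {2,3,5}, take 3 (5->3 ok)
  t8 'x' -> {0,1,4}, take 0 (3->0 ok)
  t9 'x' -> {0,1,4}, take 0 (0->0 ok)
  t10 'x' -> {0,1,4}, take 4 (0->4 ok)
  t11 'y' -> {2,3,5}, take 3 (4->3 ok)
  t12 'x' -> {0,1,4}, take 0 (3->0 ok)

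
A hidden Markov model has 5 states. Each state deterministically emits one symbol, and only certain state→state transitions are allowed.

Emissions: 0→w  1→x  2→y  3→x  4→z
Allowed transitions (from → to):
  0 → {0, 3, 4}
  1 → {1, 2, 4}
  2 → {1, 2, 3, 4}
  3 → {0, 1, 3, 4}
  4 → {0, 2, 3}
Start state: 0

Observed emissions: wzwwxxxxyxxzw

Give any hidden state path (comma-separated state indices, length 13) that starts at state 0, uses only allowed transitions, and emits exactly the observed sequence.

  0: obs=w cand={0} pick 0 [start]
  1: obs=z cand={4} pick 4 [0->4 ok]
  2: obs=w cand={0} pick 0 [4->0 ok]
  3: obs=w cand={0} pick 0 [0->0 ok]
  4: obs=x cand={1,3} pick 3 [0->3 ok]
  5: obs=x cand={1,3} pick 3 [3->3 ok]
  6: obs=x cand={1,3} pick 1 [3->1 ok]
  7: obs=x cand={1,3} pick 1 [1->1 ok]
  8: obs=y cand={2} pick 2 [1->2 ok]
  9: obs=x cand={1,3} pick 3 [2->3 ok]
  10: obs=x cand={1,3} pick 1 [3->1 ok]
  11: obs=z cand={4} pick 4 [1->4 ok]
  12: obs=w cand={0} pick 0 [4->0 ok]

0,4,0,0,3,3,1,1,2,3,1,4,0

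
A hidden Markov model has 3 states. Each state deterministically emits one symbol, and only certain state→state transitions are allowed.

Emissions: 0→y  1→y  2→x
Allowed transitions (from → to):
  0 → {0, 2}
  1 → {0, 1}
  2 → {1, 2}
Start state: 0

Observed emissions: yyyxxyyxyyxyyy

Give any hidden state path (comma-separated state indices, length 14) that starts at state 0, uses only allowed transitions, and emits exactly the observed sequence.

0,0,0,2,2,1,0,2,1,0,2,1,1,1

  t0 'y' -> {0,1}, take 0 (start)
  t1 'y' -> {0,1}, take 0 (0->0 ok)
  t2 'y' -> {0,1}, take 0 (0->0 ok)
  t3 'x' -> {2}, take 2 (0->2 ok)
  t4 'x' -> {2}, take 2 (2->2 ok)
  t5 'y' -> {0,1}, take 1 (2->1 ok)
  t6 'y' -> {0,1}, take 0 (1->0 ok)
  t7 'x' -> {2}, take 2 (0->2 ok)
  t8 'y' -> {0,1}, take 1 (2->1 ok)
  t9 'y' -> {0,1}, take 0 (1->0 ok)
  t10 'x' -> {2}, take 2 (0->2 ok)
  t11 'y' -> {0,1}, take 1 (2->1 ok)
  t12 'y' -> {0,1}, take 1 (1->1 ok)
  t13 'y' -> {0,1}, take 1 (1->1 ok)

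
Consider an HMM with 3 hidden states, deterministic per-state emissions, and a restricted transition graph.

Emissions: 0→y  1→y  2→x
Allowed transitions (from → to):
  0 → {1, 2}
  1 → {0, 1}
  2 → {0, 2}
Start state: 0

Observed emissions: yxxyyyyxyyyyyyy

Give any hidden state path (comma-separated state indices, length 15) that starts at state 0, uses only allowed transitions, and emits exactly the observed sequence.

0,2,2,0,1,1,0,2,0,1,1,0,1,1,1

  pos 0: y in {0,1}, choose 0; start
  pos 1: x in {2}, choose 2; 0->2 ok
  pos 2: x in {2}, choose 2; 2->2 ok
  pos 3: y in {0,1}, choose 0; 2->0 ok
  pos 4: y in {0,1}, choose 1; 0->1 ok
  pos 5: y in {0,1}, choose 1; 1->1 ok
  pos 6: y in {0,1}, choose 0; 1->0 ok
  pos 7: x in {2}, choose 2; 0->2 ok
  pos 8: y in {0,1}, choose 0; 2->0 ok
  pos 9: y in {0,1}, choose 1; 0->1 ok
  pos 10: y in {0,1}, choose 1; 1->1 ok
  pos 11: y in {0,1}, choose 0; 1->0 ok
  pos 12: y in {0,1}, choose 1; 0->1 ok
  pos 13: y in {0,1}, choose 1; 1->1 ok
  pos 14: y in {0,1}, choose 1; 1->1 ok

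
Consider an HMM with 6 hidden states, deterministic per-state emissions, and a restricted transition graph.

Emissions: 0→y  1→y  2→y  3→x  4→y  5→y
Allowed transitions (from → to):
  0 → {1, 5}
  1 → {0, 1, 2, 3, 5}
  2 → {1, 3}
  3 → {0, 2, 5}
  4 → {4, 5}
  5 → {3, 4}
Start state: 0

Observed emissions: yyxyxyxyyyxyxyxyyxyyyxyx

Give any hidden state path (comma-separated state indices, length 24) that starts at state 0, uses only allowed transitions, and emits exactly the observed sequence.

0,5,3,5,3,5,3,5,4,5,3,5,3,5,3,0,5,3,5,4,5,3,2,3

  t0 'y' -> {0,1,2,4,5}, take 0 (start)
  t1 'y' -> {0,1,2,4,5}, take 5 (0->5 ok)
  t2 'x' -> {3}, take 3 (5->3 ok)
  t3 'y' -> {0,1,2,4,5}, take 5 (3->5 ok)
  t4 'x' -> {3}, take 3 (5->3 ok)
  t5 'y' -> {0,1,2,4,5}, take 5 (3->5 ok)
  t6 'x' -> {3}, take 3 (5->3 ok)
  t7 'y' -> {0,1,2,4,5}, take 5 (3->5 ok)
  t8 'y' -> {0,1,2,4,5}, take 4 (5->4 ok)
  t9 'y' -> {0,1,2,4,5}, take 5 (4->5 ok)
  t10 'x' -> {3}, take 3 (5->3 ok)
  t11 'y' -> {0,1,2,4,5}, take 5 (3->5 ok)
  t12 'x' -> {3}, take 3 (5->3 ok)
  t13 'y' -> {0,1,2,4,5}, take 5 (3->5 ok)
  t14 'x' -> {3}, take 3 (5->3 ok)
  t15 'y' -> {0,1,2,4,5}, take 0 (3->0 ok)
  t16 'y' -> {0,1,2,4,5}, take 5 (0->5 ok)
  t17 'x' -> {3}, take 3 (5->3 ok)
  t18 'y' -> {0,1,2,4,5}, take 5 (3->5 ok)
  t19 'y' -> {0,1,2,4,5}, take 4 (5->4 ok)
  t20 'y' -> {0,1,2,4,5}, take 5 (4->5 ok)
  t21 'x' -> {3}, take 3 (5->3 ok)
  t22 'y' -> {0,1,2,4,5}, take 2 (3->2 ok)
  t23 'x' -> {3}, take 3 (2->3 ok)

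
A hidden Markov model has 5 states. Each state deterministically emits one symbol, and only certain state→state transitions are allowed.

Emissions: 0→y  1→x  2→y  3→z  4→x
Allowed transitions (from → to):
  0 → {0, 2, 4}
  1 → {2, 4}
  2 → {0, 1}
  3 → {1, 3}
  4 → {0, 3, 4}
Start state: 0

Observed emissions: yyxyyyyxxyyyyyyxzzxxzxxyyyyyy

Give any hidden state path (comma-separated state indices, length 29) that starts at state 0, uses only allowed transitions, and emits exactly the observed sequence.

  t0 'y' -> {0,2}, take 0 (start)
  t1 'y' -> {0,2}, take 2 (0->2 ok)
  t2 'x' -> {1,4}, take 1 (2->1 ok)
  t3 'y' -> {0,2}, take 2 (1->2 ok)
  t4 'y' -> {0,2}, take 0 (2->0 ok)
  t5 'y' -> {0,2}, take 0 (0->0 ok)
  t6 'y' -> {0,2}, take 2 (0->2 ok)
  t7 'x' -> {1,4}, take 1 (2->1 ok)
  t8 'x' -> {1,4}, take 4 (1->4 ok)
  t9 'y' -> {0,2}, take 0 (4->0 ok)
  t10 'y' -> {0,2}, take 2 (0->2 ok)
  t11 'y' -> {0,2}, take 0 (2->0 ok)
  t12 'y' -> {0,2}, take 0 (0->0 ok)
  t13 'y' -> {0,2}, take 0 (0->0 ok)
  t14 'y' -> {0,2}, take 0 (0->0 ok)
  t15 'x' -> {1,4}, take 4 (0->4 ok)
  t16 'z' -> {3}, take 3 (4->3 ok)
  t17 'z' -> {3}, take 3 (3->3 ok)
  t18 'x' -> {1,4}, take 1 (3->1 ok)
  t19 'x' -> {1,4}, take 4 (1->4 ok)
  t20 'z' -> {3}, take 3 (4->3 ok)
  t21 'x' -> {1,4}, take 1 (3->1 ok)
  t22 'x' -> {1,4}, take 4 (1->4 ok)
  t23 'y' -> {0,2}, take 0 (4->0 ok)
  t24 'y' -> {0,2}, take 2 (0->2 ok)
  t25 'y' -> {0,2}, take 0 (2->0 ok)
  t26 'y' -> {0,2}, take 2 (0->2 ok)
  t27 'y' -> {0,2}, take 0 (2->0 ok)
  t28 'y' -> {0,2}, take 2 (0->2 ok)

0,2,1,2,0,0,2,1,4,0,2,0,0,0,0,4,3,3,1,4,3,1,4,0,2,0,2,0,2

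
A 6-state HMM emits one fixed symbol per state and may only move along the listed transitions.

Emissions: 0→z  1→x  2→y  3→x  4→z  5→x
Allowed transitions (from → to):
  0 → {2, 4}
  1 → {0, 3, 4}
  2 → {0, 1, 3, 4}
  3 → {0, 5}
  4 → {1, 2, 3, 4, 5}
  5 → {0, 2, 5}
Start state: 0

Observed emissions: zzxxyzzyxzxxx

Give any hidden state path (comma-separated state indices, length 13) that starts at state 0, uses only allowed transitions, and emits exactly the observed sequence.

0,4,3,5,2,0,4,2,1,4,3,5,5

  [0] z  {0,4}  => 0  start
  [1] z  {0,4}  => 4  0->4 ok
  [2] x  {1,3,5}  => 3  4->3 ok
  [3] x  {1,3,5}  => 5  3->5 ok
  [4] y  {2}  => 2  5->2 ok
  [5] z  {0,4}  => 0  2->0 ok
  [6] z  {0,4}  => 4  0->4 ok
  [7] y  {2}  => 2  4->2 ok
  [8] x  {1,3,5}  => 1  2->1 ok
  [9] z  {0,4}  => 4  1->4 ok
  [10] x  {1,3,5}  => 3  4->3 ok
  [11] x  {1,3,5}  => 5  3->5 ok
  [12] x  {1,3,5}  => 5  5->5 ok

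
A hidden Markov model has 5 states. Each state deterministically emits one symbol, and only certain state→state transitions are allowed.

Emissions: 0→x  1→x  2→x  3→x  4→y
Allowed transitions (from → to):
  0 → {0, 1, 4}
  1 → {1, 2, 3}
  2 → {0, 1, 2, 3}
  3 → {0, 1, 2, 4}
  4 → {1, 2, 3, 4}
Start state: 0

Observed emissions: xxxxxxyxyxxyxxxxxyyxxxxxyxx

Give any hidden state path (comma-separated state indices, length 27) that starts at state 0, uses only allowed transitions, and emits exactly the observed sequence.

0,0,1,2,1,3,4,3,4,2,0,4,1,2,3,2,3,4,4,2,3,1,2,0,4,1,2

  t0 'x' -> {0,1,2,3}, take 0 (start)
  t1 'x' -> {0,1,2,3}, take 0 (0->0 ok)
  t2 'x' -> {0,1,2,3}, take 1 (0->1 ok)
  t3 'x' -> {0,1,2,3}, take 2 (1->2 ok)
  t4 'x' -> {0,1,2,3}, take 1 (2->1 ok)
  t5 'x' -> {0,1,2,3}, take 3 (1->3 ok)
  t6 'y' -> {4}, take 4 (3->4 ok)
  t7 'x' -> {0,1,2,3}, take 3 (4->3 ok)
  t8 'y' -> {4}, take 4 (3->4 ok)
  t9 'x' -> {0,1,2,3}, take 2 (4->2 ok)
  t10 'x' -> {0,1,2,3}, take 0 (2->0 ok)
  t11 'y' -> {4}, take 4 (0->4 ok)
  t12 'x' -> {0,1,2,3}, take 1 (4->1 ok)
  t13 'x' -> {0,1,2,3}, take 2 (1->2 ok)
  t14 'x' -> {0,1,2,3}, take 3 (2->3 ok)
  t15 'x' -> {0,1,2,3}, take 2 (3->2 ok)
  t16 'x' -> {0,1,2,3}, take 3 (2->3 ok)
  t17 'y' -> {4}, take 4 (3->4 ok)
  t18 'y' -> {4}, take 4 (4->4 ok)
  t19 'x' -> {0,1,2,3}, take 2 (4->2 ok)
  t20 'x' -> {0,1,2,3}, take 3 (2->3 ok)
  t21 'x' -> {0,1,2,3}, take 1 (3->1 ok)
  t22 'x' -> {0,1,2,3}, take 2 (1->2 ok)
  t23 'x' -> {0,1,2,3}, take 0 (2->0 ok)
  t24 'y' -> {4}, take 4 (0->4 ok)
  t25 'x' -> {0,1,2,3}, take 1 (4->1 ok)
  t26 'x' -> {0,1,2,3}, take 2 (1->2 ok)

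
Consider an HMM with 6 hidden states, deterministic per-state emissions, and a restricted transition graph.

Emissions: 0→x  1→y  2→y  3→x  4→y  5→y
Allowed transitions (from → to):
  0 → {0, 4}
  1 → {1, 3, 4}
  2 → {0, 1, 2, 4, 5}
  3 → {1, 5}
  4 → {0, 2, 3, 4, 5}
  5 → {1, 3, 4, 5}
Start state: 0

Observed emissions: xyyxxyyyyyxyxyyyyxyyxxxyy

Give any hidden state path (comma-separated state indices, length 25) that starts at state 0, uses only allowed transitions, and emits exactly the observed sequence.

0,4,2,0,0,4,5,5,4,4,3,5,3,1,1,4,2,0,4,2,0,0,0,4,2

  0: obs=x cand={0,3} pick 0 [start]
  1: obs=y cand={1,2,4,5} pick 4 [0->4 ok]
  2: obs=y cand={1,2,4,5} pick 2 [4->2 ok]
  3: obs=x cand={0,3} pick 0 [2->0 ok]
  4: obs=x cand={0,3} pick 0 [0->0 ok]
  5: obs=y cand={1,2,4,5} pick 4 [0->4 ok]
  6: obs=y cand={1,2,4,5} pick 5 [4->5 ok]
  7: obs=y cand={1,2,4,5} pick 5 [5->5 ok]
  8: obs=y cand={1,2,4,5} pick 4 [5->4 ok]
  9: obs=y cand={1,2,4,5} pick 4 [4->4 ok]
  10: obs=x cand={0,3} pick 3 [4->3 ok]
  11: obs=y cand={1,2,4,5} pick 5 [3->5 ok]
  12: obs=x cand={0,3} pick 3 [5->3 ok]
  13: obs=y cand={1,2,4,5} pick 1 [3->1 ok]
  14: obs=y cand={1,2,4,5} pick 1 [1->1 ok]
  15: obs=y cand={1,2,4,5} pick 4 [1->4 ok]
  16: obs=y cand={1,2,4,5} pick 2 [4->2 ok]
  17: obs=x cand={0,3} pick 0 [2->0 ok]
  18: obs=y cand={1,2,4,5} pick 4 [0->4 ok]
  19: obs=y cand={1,2,4,5} pick 2 [4->2 ok]
  20: obs=x cand={0,3} pick 0 [2->0 ok]
  21: obs=x cand={0,3} pick 0 [0->0 ok]
  22: obs=x cand={0,3} pick 0 [0->0 ok]
  23: obs=y cand={1,2,4,5} pick 4 [0->4 ok]
  24: obs=y cand={1,2,4,5} pick 2 [4->2 ok]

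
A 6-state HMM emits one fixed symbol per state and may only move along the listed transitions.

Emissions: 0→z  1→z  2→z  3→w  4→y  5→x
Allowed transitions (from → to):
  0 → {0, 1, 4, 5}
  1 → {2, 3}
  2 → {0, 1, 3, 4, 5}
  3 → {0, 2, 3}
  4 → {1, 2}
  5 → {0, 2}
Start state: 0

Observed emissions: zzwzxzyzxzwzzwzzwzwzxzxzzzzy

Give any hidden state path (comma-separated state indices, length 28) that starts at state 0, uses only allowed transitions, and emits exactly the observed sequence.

  0: obs=z cand={0,1,2} pick 0 [start]
  1: obs=z cand={0,1,2} pick 1 [0->1 ok]
  2: obs=w cand={3} pick 3 [1->3 ok]
  3: obs=z cand={0,1,2} pick 2 [3->2 ok]
  4: obs=x cand={5} pick 5 [2->5 ok]
  5: obs=z cand={0,1,2} pick 2 [5->2 ok]
  6: obs=y cand={4} pick 4 [2->4 ok]
  7: obs=z cand={0,1,2} pick 2 [4->2 ok]
  8: obs=x cand={5} pick 5 [2->5 ok]
  9: obs=z cand={0,1,2} pick 2 [5->2 ok]
  10: obs=w cand={3} pick 3 [2->3 ok]
  11: obs=z cand={0,1,2} pick 0 [3->0 ok]
  12: obs=z cand={0,1,2} pick 1 [0->1 ok]
  13: obs=w cand={3} pick 3 [1->3 ok]
  14: obs=z cand={0,1,2} pick 0 [3->0 ok]
  15: obs=z cand={0,1,2} pick 1 [0->1 ok]
  16: obs=w cand={3} pick 3 [1->3 ok]
  17: obs=z cand={0,1,2} pick 2 [3->2 ok]
  18: obs=w cand={3} pick 3 [2->3 ok]
  19: obs=z cand={0,1,2} pick 0 [3->0 ok]
  20: obs=x cand={5} pick 5 [0->5 ok]
  21: obs=z cand={0,1,2} pick 2 [5->2 ok]
  22: obs=x cand={5} pick 5 [2->5 ok]
  23: obs=z cand={0,1,2} pick 2 [5->2 ok]
  24: obs=z cand={0,1,2} pick 0 [2->0 ok]
  25: obs=z cand={0,1,2} pick 1 [0->1 ok]
  26: obs=z cand={0,1,2} pick 2 [1->2 ok]
  27: obs=y cand={4} pick 4 [2->4 ok]

0,1,3,2,5,2,4,2,5,2,3,0,1,3,0,1,3,2,3,0,5,2,5,2,0,1,2,4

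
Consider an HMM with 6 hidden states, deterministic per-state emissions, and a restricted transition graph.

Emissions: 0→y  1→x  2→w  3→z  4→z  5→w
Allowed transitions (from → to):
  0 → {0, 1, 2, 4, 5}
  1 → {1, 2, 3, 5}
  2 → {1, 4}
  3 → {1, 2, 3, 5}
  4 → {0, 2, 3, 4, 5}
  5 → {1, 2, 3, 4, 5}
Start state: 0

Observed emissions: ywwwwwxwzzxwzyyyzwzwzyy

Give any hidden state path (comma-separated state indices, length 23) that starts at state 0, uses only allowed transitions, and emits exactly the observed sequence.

  pos 0: y in {0}, choose 0; start
  pos 1: w in {2,5}, choose 5; 0->5 ok
  pos 2: w in {2,5}, choose 5; 5->5 ok
  pos 3: w in {2,5}, choose 5; 5->5 ok
  pos 4: w in {2,5}, choose 5; 5->5 ok
  pos 5: w in {2,5}, choose 2; 5->2 ok
  pos 6: x in {1}, choose 1; 2->1 ok
  pos 7: w in {2,5}, choose 2; 1->2 ok
  pos 8: z in {3,4}, choose 4; 2->4 ok
  pos 9: z in {3,4}, choose 3; 4->3 ok
  pos 10: x in {1}, choose 1; 3->1 ok
  pos 11: w in {2,5}, choose 2; 1->2 ok
  pos 12: z in {3,4}, choose 4; 2->4 ok
  pos 13: y in {0}, choose 0; 4->0 ok
  pos 14: y in {0}, choose 0; 0->0 ok
  pos 15: y in {0}, choose 0; 0->0 ok
  pos 16: z in {3,4}, choose 4; 0->4 ok
  pos 17: w in {2,5}, choose 5; 4->5 ok
  pos 18: z in {3,4}, choose 3; 5->3 ok
  pos 19: w in {2,5}, choose 2; 3->2 ok
  pos 20: z in {3,4}, choose 4; 2->4 ok
  pos 21: y in {0}, choose 0; 4->0 ok
  pos 22: y in {0}, choose 0; 0->0 ok

0,5,5,5,5,2,1,2,4,3,1,2,4,0,0,0,4,5,3,2,4,0,0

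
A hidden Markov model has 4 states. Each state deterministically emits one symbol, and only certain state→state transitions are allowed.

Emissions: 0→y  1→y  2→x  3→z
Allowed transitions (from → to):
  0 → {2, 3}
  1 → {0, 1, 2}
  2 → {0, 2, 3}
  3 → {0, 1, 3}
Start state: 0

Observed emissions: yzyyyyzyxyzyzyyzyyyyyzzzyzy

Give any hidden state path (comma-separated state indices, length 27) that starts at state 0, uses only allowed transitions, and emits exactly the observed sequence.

0,3,1,1,1,0,3,1,2,0,3,0,3,1,0,3,1,1,1,1,0,3,3,3,0,3,1

  0: obs=y cand={0,1} pick 0 [start]
  1: obs=z cand={3} pick 3 [0->3 ok]
  2: obs=y cand={0,1} pick 1 [3->1 ok]
  3: obs=y cand={0,1} pick 1 [1->1 ok]
  4: obs=y cand={0,1} pick 1 [1->1 ok]
  5: obs=y cand={0,1} pick 0 [1->0 ok]
  6: obs=z cand={3} pick 3 [0->3 ok]
  7: obs=y cand={0,1} pick 1 [3->1 ok]
  8: obs=x cand={2} pick 2 [1->2 ok]
  9: obs=y cand={0,1} pick 0 [2->0 ok]
  10: obs=z cand={3} pick 3 [0->3 ok]
  11: obs=y cand={0,1} pick 0 [3->0 ok]
  12: obs=z cand={3} pick 3 [0->3 ok]
  13: obs=y cand={0,1} pick 1 [3->1 ok]
  14: obs=y cand={0,1} pick 0 [1->0 ok]
  15: obs=z cand={3} pick 3 [0->3 ok]
  16: obs=y cand={0,1} pick 1 [3->1 ok]
  17: obs=y cand={0,1} pick 1 [1->1 ok]
  18: obs=y cand={0,1} pick 1 [1->1 ok]
  19: obs=y cand={0,1} pick 1 [1->1 ok]
  20: obs=y cand={0,1} pick 0 [1->0 ok]
  21: obs=z cand={3} pick 3 [0->3 ok]
  22: obs=z cand={3} pick 3 [3->3 ok]
  23: obs=z cand={3} pick 3 [3->3 ok]
  24: obs=y cand={0,1} pick 0 [3->0 ok]
  25: obs=z cand={3} pick 3 [0->3 ok]
  26: obs=y cand={0,1} pick 1 [3->1 ok]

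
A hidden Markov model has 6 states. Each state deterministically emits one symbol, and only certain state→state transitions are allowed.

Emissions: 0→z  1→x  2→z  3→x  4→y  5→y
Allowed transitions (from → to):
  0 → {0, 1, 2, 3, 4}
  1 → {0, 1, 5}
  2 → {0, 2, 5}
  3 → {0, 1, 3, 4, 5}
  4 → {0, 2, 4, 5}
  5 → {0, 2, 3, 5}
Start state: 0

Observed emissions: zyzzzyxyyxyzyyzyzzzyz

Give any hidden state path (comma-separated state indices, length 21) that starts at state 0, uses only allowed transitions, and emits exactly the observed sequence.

  0: obs=z cand={0,2} pick 0 [start]
  1: obs=y cand={4,5} pick 4 [0->4 ok]
  2: obs=z cand={0,2} pick 2 [4->2 ok]
  3: obs=z cand={0,2} pick 0 [2->0 ok]
  4: obs=z cand={0,2} pick 2 [0->2 ok]
  5: obs=y cand={4,5} pick 5 [2->5 ok]
  6: obs=x cand={1,3} pick 3 [5->3 ok]
  7: obs=y cand={4,5} pick 4 [3->4 ok]
  8: obs=y cand={4,5} pick 5 [4->5 ok]
  9: obs=x cand={1,3} pick 3 [5->3 ok]
  10: obs=y cand={4,5} pick 5 [3->5 ok]
  11: obs=z cand={0,2} pick 0 [5->0 ok]
  12: obs=y cand={4,5} pick 4 [0->4 ok]
  13: obs=y cand={4,5} pick 4 [4->4 ok]
  14: obs=z cand={0,2} pick 0 [4->0 ok]
  15: obs=y cand={4,5} pick 4 [0->4 ok]
  16: obs=z cand={0,2} pick 2 [4->2 ok]
  17: obs=z cand={0,2} pick 0 [2->0 ok]
  18: obs=z cand={0,2} pick 0 [0->0 ok]
  19: obs=y cand={4,5} pick 4 [0->4 ok]
  20: obs=z cand={0,2} pick 2 [4->2 ok]

0,4,2,0,2,5,3,4,5,3,5,0,4,4,0,4,2,0,0,4,2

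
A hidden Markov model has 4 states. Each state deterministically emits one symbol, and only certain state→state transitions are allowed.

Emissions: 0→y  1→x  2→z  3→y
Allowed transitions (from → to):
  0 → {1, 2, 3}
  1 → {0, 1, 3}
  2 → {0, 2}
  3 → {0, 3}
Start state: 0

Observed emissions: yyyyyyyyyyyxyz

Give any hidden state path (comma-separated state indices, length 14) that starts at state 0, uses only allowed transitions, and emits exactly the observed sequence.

0,3,3,3,0,3,3,0,3,3,0,1,0,2

  t0 'y' -> {0,3}, take 0 (start)
  t1 'y' -> {0,3}, take 3 (0->3 ok)
  t2 'y' -> {0,3}, take 3 (3->3 ok)
  t3 'y' -> {0,3}, take 3 (3->3 ok)
  t4 'y' -> {0,3}, take 0 (3->0 ok)
  t5 'y' -> {0,3}, take 3 (0->3 ok)
  t6 'y' -> {0,3}, take 3 (3->3 ok)
  t7 'y' -> {0,3}, take 0 (3->0 ok)
  t8 'y' -> {0,3}, take 3 (0->3 ok)
  t9 'y' -> {0,3}, take 3 (3->3 ok)
  t10 'y' -> {0,3}, take 0 (3->0 ok)
  t11 'x' -> {1}, take 1 (0->1 ok)
  t12 'y' -> {0,3}, take 0 (1->0 ok)
  t13 'z' -> {2}, take 2 (0->2 ok)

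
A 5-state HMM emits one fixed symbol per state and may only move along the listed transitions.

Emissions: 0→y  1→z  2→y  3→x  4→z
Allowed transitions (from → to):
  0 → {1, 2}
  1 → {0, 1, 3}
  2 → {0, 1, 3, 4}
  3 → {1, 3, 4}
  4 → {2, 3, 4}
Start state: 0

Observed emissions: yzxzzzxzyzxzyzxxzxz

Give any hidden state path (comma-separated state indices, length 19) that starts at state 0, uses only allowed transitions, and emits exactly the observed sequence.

0,1,3,4,4,4,3,4,2,1,3,1,0,1,3,3,1,3,1

  0: obs=y cand={0,2} pick 0 [start]
  1: obs=z cand={1,4} pick 1 [0->1 ok]
  2: obs=x cand={3} pick 3 [1->3 ok]
  3: obs=z cand={1,4} pick 4 [3->4 ok]
  4: obs=z cand={1,4} pick 4 [4->4 ok]
  5: obs=z cand={1,4} pick 4 [4->4 ok]
  6: obs=x cand={3} pick 3 [4->3 ok]
  7: obs=z cand={1,4} pick 4 [3->4 ok]
  8: obs=y cand={0,2} pick 2 [4->2 ok]
  9: obs=z cand={1,4} pick 1 [2->1 ok]
  10: obs=x cand={3} pick 3 [1->3 ok]
  11: obs=z cand={1,4} pick 1 [3->1 ok]
  12: obs=y cand={0,2} pick 0 [1->0 ok]
  13: obs=z cand={1,4} pick 1 [0->1 ok]
  14: obs=x cand={3} pick 3 [1->3 ok]
  15: obs=x cand={3} pick 3 [3->3 ok]
  16: obs=z cand={1,4} pick 1 [3->1 ok]
  17: obs=x cand={3} pick 3 [1->3 ok]
  18: obs=z cand={1,4} pick 1 [3->1 ok]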